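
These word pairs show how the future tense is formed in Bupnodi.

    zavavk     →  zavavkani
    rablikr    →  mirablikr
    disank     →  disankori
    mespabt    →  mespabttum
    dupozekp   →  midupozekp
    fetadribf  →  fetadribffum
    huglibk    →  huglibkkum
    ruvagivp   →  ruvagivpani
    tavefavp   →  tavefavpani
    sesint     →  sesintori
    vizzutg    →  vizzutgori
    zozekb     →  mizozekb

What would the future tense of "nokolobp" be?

nokolobppum

"nokolobp" has second-to-last letter 'b'. The stems whose second-to-last letter is 'b' (mespabt → mespabttum, huglibk → huglibkkum, fetadribf → fetadribffum) double the final consonant and add -um.
So nokolobp → nokolobppum.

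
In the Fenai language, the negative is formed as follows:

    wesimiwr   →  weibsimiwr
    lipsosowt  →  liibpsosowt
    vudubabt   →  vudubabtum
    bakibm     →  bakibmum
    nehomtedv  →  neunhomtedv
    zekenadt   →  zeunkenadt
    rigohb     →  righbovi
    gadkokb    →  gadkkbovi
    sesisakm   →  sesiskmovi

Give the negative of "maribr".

maribrum

lipsosowt and vudubabt both end in -t yet inflect differently (liibpsosowt, vudubabtum), so the final letter is not what conditions the rule; the second-to-last letter is.
"maribr" has second-to-last letter 'b'. The stems whose second-to-last letter is 'b' (vudubabt → vudubabtum, bakibm → bakibmum) add -um.
So maribr → maribrum.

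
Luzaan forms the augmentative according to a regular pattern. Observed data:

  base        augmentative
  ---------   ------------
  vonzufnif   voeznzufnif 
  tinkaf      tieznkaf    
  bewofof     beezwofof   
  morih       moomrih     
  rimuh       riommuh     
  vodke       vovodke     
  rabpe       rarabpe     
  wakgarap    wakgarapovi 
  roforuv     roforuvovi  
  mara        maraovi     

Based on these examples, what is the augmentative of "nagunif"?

naezgunif

"nagunif" ends in -f. The stems ending in -f (vonzufnif → voeznzufnif, tinkaf → tieznkaf, bewofof → beezwofof) insert -ez- after the first vowel.
So nagunif → naezgunif.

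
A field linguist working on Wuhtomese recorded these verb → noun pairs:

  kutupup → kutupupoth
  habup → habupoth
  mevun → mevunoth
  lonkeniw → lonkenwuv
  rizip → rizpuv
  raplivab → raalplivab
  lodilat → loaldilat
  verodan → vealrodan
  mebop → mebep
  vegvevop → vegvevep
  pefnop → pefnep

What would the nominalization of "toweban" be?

kutupup and rizip both end in -p yet inflect differently (kutupupoth, rizpuv), so the final letter is not what conditions the rule; the last vowel is.
"toweban" has last vowel 'a'. The stems whose last vowel is 'a' (raplivab → raalplivab, lodilat → loaldilat, verodan → vealrodan) insert -al- after the first vowel.
The other patterns: stems whose last vowel is 'u' add -oth; stems whose last vowel is 'i' delete the last vowel and add -uv; stems whose last vowel is 'o' change the last vowel to 'e'.
So toweban → toalweban.

toalweban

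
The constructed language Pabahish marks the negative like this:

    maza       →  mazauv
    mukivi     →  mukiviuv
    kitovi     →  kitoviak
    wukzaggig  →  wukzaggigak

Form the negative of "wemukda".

wemukdaak

mukivi and kitovi both end in -i yet inflect differently (mukiviuv, kitoviak), so the final letter is not what conditions the rule; the first letter is.
"wemukda" begins with w-. The one such stem in the data (wukzaggig → wukzaggigak) adds -ak, so the same rule applies.
The other pattern: stems beginning with m- add -uv.
So wemukda → wemukdaak.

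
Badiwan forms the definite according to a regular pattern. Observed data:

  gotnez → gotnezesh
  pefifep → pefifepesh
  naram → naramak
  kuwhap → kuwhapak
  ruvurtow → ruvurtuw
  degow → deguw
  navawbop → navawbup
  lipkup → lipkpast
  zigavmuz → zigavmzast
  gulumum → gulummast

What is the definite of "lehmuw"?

"lehmuw" has last vowel 'u'. The stems whose last vowel is 'u' (lipkup → lipkpast, zigavmuz → zigavmzast, gulumum → gulummast) delete the last vowel and add -ast.
The other patterns: stems whose last vowel is 'e' add -esh; stems whose last vowel is 'a' add -ak; stems whose last vowel is 'o' change the last vowel to 'u'.
So lehmuw → lehmwast.

lehmwast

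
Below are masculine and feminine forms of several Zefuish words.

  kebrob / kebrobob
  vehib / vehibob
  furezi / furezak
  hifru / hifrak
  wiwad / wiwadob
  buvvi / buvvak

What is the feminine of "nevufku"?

furezi and vehib both have last vowel 'i' yet inflect differently (furezak, vehibob), so the last vowel is not what conditions the rule; the final letter is.
"nevufku" ends in -u. The one such stem in the data (hifru → hifrak) drops the final letter and adds -ak (as do furezi, buvvi), so the same rule applies.
The other pattern: stems ending in -b or -d add -ob.
So nevufku → nevufkak.

nevufkak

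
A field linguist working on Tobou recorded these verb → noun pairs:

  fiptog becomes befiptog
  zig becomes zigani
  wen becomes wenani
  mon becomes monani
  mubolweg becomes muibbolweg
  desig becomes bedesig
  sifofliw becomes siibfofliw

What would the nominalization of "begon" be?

bebegon

zig and fiptog both end in -g yet inflect differently (zigani, befiptog), so the final letter is not what conditions the rule; the number of vowels is.
"begon" has 2 vowels. The stems with 2 vowels (fiptog → befiptog, desig → bedesig) add the prefix be-.
The other patterns: stems with 1 vowel add -ani; stems with 3 vowels insert -ib- after the first vowel.
So begon → bebegon.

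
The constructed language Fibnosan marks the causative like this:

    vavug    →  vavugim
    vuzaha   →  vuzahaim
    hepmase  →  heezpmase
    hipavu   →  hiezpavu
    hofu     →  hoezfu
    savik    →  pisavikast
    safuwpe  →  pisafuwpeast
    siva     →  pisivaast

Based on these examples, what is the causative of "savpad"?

pisavpadast

hepmase and safuwpe both end in -e yet inflect differently (heezpmase, pisafuwpeast), so the final letter is not what conditions the rule; the first letter is.
"savpad" begins with s-. The stems beginning with s- (savik → pisavikast, safuwpe → pisafuwpeast, siva → pisivaast) add pi- … -ast around the stem.
The other patterns: stems beginning with v- add -im; stems beginning with h- insert -ez- after the first vowel.
So savpad → pisavpadast.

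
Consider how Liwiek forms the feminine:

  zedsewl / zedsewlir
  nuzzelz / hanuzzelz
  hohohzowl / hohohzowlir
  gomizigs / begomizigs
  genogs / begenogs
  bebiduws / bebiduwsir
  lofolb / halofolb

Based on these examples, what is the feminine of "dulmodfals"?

bebiduws and gomizigs both end in -s yet inflect differently (bebiduwsir, begomizigs), so the final letter is not what conditions the rule; the second-to-last letter is.
"dulmodfals" has second-to-last letter 'l'. The stems whose second-to-last letter is 'l' (nuzzelz → hanuzzelz, lofolb → halofolb) add the prefix ha-.
The other patterns: stems whose second-to-last letter is 'w' add -ir; stems whose second-to-last letter is 'g' add the prefix be-.
So dulmodfals → hadulmodfals.

hadulmodfals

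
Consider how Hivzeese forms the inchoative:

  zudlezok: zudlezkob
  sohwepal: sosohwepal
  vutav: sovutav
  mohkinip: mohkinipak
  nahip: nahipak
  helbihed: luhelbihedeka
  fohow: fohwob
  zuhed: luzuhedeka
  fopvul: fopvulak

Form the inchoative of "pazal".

sopazal

fopvul and sohwepal both end in -l yet inflect differently (fopvulak, sosohwepal), so the final letter is not what conditions the rule; the last vowel is.
"pazal" has last vowel 'a'. The stems whose last vowel is 'a' (sohwepal → sosohwepal, vutav → sovutav) add the prefix so-.
The other patterns: stems whose last vowel is 'o' delete the last vowel and add -ob; stems whose last vowel is 'e' add lu- … -eka around the stem; stems whose last vowel is 'i' or 'u' add -ak.
So pazal → sopazal.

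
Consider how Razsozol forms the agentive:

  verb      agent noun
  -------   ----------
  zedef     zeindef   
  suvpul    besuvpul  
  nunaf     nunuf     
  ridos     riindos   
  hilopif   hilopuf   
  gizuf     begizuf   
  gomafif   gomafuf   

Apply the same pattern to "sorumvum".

besorumvum

"sorumvum" has last vowel 'u'. The stems whose last vowel is 'u' (gizuf → begizuf, suvpul → besuvpul) add the prefix be-.
So sorumvum → besorumvum.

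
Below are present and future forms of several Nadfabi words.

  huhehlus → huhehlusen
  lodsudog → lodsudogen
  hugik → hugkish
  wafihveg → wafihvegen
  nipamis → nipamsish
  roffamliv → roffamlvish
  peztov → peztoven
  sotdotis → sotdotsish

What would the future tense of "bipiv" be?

bipvish

roffamliv and peztov both end in -v yet inflect differently (roffamlvish, peztoven), so the final letter is not what conditions the rule; the last vowel is.
"bipiv" has last vowel 'i'. The stems whose last vowel is 'i' (roffamliv → roffamlvish, sotdotis → sotdotsish, hugik → hugkish) delete the last vowel and add -ish.
The other pattern: stems whose last vowel is 'e', 'o' or 'u' add -en.
So bipiv → bipvish.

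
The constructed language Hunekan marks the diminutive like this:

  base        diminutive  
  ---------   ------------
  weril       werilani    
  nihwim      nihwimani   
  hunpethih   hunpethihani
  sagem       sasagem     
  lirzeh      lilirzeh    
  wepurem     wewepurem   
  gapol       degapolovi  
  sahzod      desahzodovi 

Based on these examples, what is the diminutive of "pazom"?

nihwim and sagem both end in -m yet inflect differently (nihwimani, sasagem), so the final letter is not what conditions the rule; the last vowel is.
"pazom" has last vowel 'o'. The stems whose last vowel is 'o' (gapol → degapolovi, sahzod → desahzodovi) add de- … -ovi around the stem.
So pazom → depazomovi.

depazomovi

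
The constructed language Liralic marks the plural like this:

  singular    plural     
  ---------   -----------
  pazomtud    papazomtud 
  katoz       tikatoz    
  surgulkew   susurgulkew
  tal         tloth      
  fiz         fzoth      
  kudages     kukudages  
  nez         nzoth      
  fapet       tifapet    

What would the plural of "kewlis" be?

nez and katoz both end in -z yet inflect differently (nzoth, tikatoz), so the final letter is not what conditions the rule; the number of vowels is.
"kewlis" has 2 vowels. The stems with 2 vowels (fapet → tifapet, katoz → tikatoz) add the prefix ti-.
So kewlis → tikewlis.

tikewlis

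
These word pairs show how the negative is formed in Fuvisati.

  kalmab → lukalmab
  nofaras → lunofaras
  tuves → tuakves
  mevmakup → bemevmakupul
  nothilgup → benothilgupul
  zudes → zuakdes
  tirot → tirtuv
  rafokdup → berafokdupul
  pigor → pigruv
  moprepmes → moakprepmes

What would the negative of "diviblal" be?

ludiviblal

"diviblal" has last vowel 'a'. The stems whose last vowel is 'a' (nofaras → lunofaras, kalmab → lukalmab) add the prefix lu-.
The other patterns: stems whose last vowel is 'u' add be- … -ul around the stem; stems whose last vowel is 'e' insert -ak- after the first vowel; stems whose last vowel is 'o' delete the last vowel and add -uv.
So diviblal → ludiviblal.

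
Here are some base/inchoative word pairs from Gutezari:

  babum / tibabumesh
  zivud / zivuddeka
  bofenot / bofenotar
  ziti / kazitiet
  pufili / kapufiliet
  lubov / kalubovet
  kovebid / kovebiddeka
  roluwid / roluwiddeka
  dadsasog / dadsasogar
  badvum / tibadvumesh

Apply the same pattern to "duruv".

zivud and badvum both have last vowel 'u' yet inflect differently (zivuddeka, tibadvumesh), so the last vowel is not what conditions the rule; the final letter is.
"duruv" ends in -v. The one such stem in the data (lubov → kalubovet) adds ka- … -et around the stem, so the same rule applies.
So duruv → kaduruvet.

kaduruvet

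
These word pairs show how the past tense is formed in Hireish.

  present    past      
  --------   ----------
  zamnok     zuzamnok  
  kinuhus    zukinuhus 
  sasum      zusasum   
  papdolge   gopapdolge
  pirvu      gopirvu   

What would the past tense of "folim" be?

kinuhus and pirvu both have last vowel 'u' yet inflect differently (zukinuhus, gopirvu), so the last vowel is not what conditions the rule; whether the stem ends in a vowel or a consonant is.
"folim" ends in a consonant. The stems ending in a consonant (zamnok → zuzamnok, kinuhus → zukinuhus, sasum → zusasum) add the prefix zu-.
The other pattern: stems ending in a vowel add the prefix go-.
So folim → zufolim.

zufolim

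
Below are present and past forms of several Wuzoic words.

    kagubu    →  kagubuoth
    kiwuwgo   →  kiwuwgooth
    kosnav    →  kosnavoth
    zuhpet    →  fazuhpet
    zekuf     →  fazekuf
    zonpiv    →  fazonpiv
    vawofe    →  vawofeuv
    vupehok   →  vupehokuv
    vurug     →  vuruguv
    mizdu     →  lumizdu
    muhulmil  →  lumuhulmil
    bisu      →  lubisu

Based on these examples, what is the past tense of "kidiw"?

kidiwoth

kosnav and zonpiv both end in -v yet inflect differently (kosnavoth, fazonpiv), so the final letter is not what conditions the rule; the first letter is.
"kidiw" begins with k-. The stems beginning with k- (kagubu → kagubuoth, kiwuwgo → kiwuwgooth, kosnav → kosnavoth) add -oth.
So kidiw → kidiwoth.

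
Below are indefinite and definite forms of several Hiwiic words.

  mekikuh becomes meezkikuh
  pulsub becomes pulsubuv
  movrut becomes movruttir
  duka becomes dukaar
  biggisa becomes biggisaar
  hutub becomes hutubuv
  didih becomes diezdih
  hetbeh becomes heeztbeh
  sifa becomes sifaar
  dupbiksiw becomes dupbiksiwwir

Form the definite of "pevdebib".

"pevdebib" ends in -b. The stems ending in -b (hutub → hutubuv, pulsub → pulsubuv) add -uv.
So pevdebib → pevdebibuv.

pevdebibuv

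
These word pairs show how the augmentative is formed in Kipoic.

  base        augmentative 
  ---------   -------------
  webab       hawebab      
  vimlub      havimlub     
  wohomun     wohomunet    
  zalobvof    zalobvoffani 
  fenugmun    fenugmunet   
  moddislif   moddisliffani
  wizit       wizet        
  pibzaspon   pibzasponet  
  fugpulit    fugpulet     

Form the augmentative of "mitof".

moddislif and wizit both have last vowel 'i' yet inflect differently (moddisliffani, wizet), so the last vowel is not what conditions the rule; the final letter is.
"mitof" ends in -f. The stems ending in -f (moddislif → moddisliffani, zalobvof → zalobvoffani) double the final consonant and add -ani.
The other patterns: stems ending in -b add the prefix ha-; stems ending in -t change the last vowel to 'e'; stems ending in -n add -et.
So mitof → mitoffani.

mitoffani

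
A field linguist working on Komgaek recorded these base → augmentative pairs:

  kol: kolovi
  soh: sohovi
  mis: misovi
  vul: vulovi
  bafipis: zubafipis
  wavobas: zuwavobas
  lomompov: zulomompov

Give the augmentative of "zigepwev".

mis and bafipis both end in -s yet inflect differently (misovi, zubafipis), so the final letter is not what conditions the rule; the number of vowels is.
"zigepwev" has 3 vowels. The stems with 3 vowels (bafipis → zubafipis, wavobas → zuwavobas, lomompov → zulomompov) add the prefix zu-.
The other pattern: stems with 1 vowel add -ovi.
So zigepwev → zuzigepwev.

zuzigepwev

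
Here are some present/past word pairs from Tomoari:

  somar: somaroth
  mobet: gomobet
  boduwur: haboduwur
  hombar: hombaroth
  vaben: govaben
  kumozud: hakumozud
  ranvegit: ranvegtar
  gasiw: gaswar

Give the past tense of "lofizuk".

"lofizuk" has last vowel 'u'. The stems whose last vowel is 'u' (kumozud → hakumozud, boduwur → haboduwur) add the prefix ha-.
So lofizuk → halofizuk.

halofizuk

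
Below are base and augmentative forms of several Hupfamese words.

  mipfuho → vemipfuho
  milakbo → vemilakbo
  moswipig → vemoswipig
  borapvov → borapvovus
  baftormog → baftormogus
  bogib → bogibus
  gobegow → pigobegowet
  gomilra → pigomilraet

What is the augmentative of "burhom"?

burhomus

moswipig and baftormog both end in -g yet inflect differently (vemoswipig, baftormogus), so the final letter is not what conditions the rule; the first letter is.
"burhom" begins with b-. The stems beginning with b- (borapvov → borapvovus, baftormog → baftormogus, bogib → bogibus) add -us.
So burhom → burhomus.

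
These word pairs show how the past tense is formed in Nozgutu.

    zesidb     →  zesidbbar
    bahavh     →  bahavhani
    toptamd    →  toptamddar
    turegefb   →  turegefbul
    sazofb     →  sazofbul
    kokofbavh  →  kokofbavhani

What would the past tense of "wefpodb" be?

wefpodbbar

sazofb and zesidb both end in -b yet inflect differently (sazofbul, zesidbbar), so the final letter is not what conditions the rule; the second-to-last letter is.
"wefpodb" has second-to-last letter 'd'. The one such stem in the data (zesidb → zesidbbar) doubles the final consonant and adds -ar (as does toptamd), so the same rule applies.
So wefpodb → wefpodbbar.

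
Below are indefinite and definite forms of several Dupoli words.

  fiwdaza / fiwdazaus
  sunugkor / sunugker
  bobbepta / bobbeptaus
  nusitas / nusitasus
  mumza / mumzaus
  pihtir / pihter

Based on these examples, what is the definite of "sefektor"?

sefekter

sunugkor and fiwdaza both have 3 vowels yet inflect differently (sunugker, fiwdazaus), so the number of vowels is not what conditions the rule; the final letter is.
"sefektor" ends in -r. The stems ending in -r (pihtir → pihter, sunugkor → sunugker) change the last vowel to 'e'.
The other pattern: stems ending in -a or -s add -us.
So sefektor → sefekter.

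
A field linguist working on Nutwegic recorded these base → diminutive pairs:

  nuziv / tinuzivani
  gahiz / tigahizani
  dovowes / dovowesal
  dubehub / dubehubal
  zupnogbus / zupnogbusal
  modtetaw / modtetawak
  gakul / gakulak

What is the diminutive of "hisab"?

"hisab" ends in -b. The one such stem in the data (dubehub → dubehubal) adds -al, so the same rule applies.
The other patterns: stems ending in -v or -z add ti- … -ani around the stem; stems ending in -l or -w add -ak.
So hisab → hisabal.

hisabal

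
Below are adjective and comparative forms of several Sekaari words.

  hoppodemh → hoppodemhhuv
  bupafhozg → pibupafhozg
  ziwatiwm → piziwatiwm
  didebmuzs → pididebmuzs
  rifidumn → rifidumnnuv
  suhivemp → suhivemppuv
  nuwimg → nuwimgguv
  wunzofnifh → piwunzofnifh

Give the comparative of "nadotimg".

"nadotimg" has second-to-last letter 'm'. The stems whose second-to-last letter is 'm' (nuwimg → nuwimgguv, suhivemp → suhivemppuv, hoppodemh → hoppodemhhuv) double the final consonant and add -uv.
The other pattern: stems whose second-to-last letter is 'f', 'w' or 'z' add the prefix pi-.
So nadotimg → nadotimgguv.

nadotimgguv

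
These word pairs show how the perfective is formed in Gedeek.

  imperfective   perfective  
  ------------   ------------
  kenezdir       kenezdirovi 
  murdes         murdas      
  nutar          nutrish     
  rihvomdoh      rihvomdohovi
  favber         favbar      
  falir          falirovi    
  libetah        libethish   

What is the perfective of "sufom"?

"sufom" has last vowel 'o'. The one such stem in the data (rihvomdoh → rihvomdohovi) adds -ovi, so the same rule applies.
The other patterns: stems whose last vowel is 'a' delete the last vowel and add -ish; stems whose last vowel is 'e' change the last vowel to 'a'.
So sufom → sufomovi.

sufomovi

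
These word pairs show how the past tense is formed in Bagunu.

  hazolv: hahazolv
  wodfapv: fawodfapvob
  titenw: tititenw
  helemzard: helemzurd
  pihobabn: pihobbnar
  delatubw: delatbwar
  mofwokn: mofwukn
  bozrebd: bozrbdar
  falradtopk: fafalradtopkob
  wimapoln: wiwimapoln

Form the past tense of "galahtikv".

galahtukv

pihobabn and wimapoln both end in -n yet inflect differently (pihobbnar, wiwimapoln), so the final letter is not what conditions the rule; the second-to-last letter is.
"galahtikv" has second-to-last letter 'k'. The one such stem in the data (mofwokn → mofwukn) changes the last vowel to 'u' (as does helemzard), so the same rule applies.
So galahtikv → galahtukv.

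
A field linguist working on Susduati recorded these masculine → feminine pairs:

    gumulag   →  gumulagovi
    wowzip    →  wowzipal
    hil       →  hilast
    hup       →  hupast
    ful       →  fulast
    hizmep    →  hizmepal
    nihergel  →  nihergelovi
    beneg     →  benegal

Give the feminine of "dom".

"dom" has 1 vowel. The stems with 1 vowel (hil → hilast, hup → hupast, ful → fulast) add -ast.
The other patterns: stems with 2 vowels add -al; stems with 3 vowels add -ovi.
So dom → domast.

domast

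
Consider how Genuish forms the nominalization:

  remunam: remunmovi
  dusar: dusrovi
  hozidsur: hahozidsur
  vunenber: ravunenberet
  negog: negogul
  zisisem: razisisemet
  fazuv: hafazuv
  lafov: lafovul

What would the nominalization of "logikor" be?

logikorul

dusar and vunenber both end in -r yet inflect differently (dusrovi, ravunenberet), so the final letter is not what conditions the rule; the last vowel is.
"logikor" has last vowel 'o'. The stems whose last vowel is 'o' (negog → negogul, lafov → lafovul) add -ul.
The other patterns: stems whose last vowel is 'a' delete the last vowel and add -ovi; stems whose last vowel is 'e' add ra- … -et around the stem; stems whose last vowel is 'u' add the prefix ha-.
So logikor → logikorul.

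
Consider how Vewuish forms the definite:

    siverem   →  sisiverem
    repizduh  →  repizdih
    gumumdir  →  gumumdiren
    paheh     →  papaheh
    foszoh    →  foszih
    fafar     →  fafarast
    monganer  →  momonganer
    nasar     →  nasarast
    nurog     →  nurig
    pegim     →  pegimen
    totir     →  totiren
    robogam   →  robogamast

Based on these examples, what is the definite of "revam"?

revamast

siverem and robogam both end in -m yet inflect differently (sisiverem, robogamast), so the final letter is not what conditions the rule; the last vowel is.
"revam" has last vowel 'a'. The stems whose last vowel is 'a' (robogam → robogamast, nasar → nasarast, fafar → fafarast) add -ast.
So revam → revamast.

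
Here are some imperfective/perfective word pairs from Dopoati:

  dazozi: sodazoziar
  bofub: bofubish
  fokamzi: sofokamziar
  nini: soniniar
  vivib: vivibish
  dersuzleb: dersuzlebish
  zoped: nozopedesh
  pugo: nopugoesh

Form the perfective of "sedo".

nini and vivib both have last vowel 'i' yet inflect differently (soniniar, vivibish), so the last vowel is not what conditions the rule; the final letter is.
"sedo" ends in -o. The one such stem in the data (pugo → nopugoesh) adds no- … -esh around the stem, so the same rule applies.
The other patterns: stems ending in -i add so- … -ar around the stem; stems ending in -b add -ish.
So sedo → nosedoesh.

nosedoesh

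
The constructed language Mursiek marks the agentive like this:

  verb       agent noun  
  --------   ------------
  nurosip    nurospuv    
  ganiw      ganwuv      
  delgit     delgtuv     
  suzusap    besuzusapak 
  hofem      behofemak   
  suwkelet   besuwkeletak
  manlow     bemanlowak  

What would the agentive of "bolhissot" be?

bebolhissotak

nurosip and suzusap both end in -p yet inflect differently (nurospuv, besuzusapak), so the final letter is not what conditions the rule; the last vowel is.
"bolhissot" has last vowel 'o'. The one such stem in the data (manlow → bemanlowak) adds be- … -ak around the stem, so the same rule applies.
The other pattern: stems whose last vowel is 'i' delete the last vowel and add -uv.
So bolhissot → bebolhissotak.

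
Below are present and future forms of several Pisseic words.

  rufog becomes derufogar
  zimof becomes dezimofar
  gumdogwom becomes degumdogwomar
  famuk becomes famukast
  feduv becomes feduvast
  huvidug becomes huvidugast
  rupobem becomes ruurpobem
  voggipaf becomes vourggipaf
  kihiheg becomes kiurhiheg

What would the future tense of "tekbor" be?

rufog and huvidug both end in -g yet inflect differently (derufogar, huvidugast), so the final letter is not what conditions the rule; the last vowel is.
"tekbor" has last vowel 'o'. The stems whose last vowel is 'o' (rufog → derufogar, zimof → dezimofar, gumdogwom → degumdogwomar) add de- … -ar around the stem.
The other patterns: stems whose last vowel is 'u' add -ast; stems whose last vowel is 'a' or 'e' insert -ur- after the first vowel.
So tekbor → detekborar.

detekborar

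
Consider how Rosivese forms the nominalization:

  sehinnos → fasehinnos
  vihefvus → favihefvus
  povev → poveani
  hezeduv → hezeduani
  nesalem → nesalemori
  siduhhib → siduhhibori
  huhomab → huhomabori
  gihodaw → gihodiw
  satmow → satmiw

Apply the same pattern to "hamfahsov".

vihefvus and hezeduv both have last vowel 'u' yet inflect differently (favihefvus, hezeduani), so the last vowel is not what conditions the rule; the final letter is.
"hamfahsov" ends in -v. The stems ending in -v (povev → poveani, hezeduv → hezeduani) drop the final letter and add -ani.
The other patterns: stems ending in -s add the prefix fa-; stems ending in -b or -m add -ori; stems ending in -w change the last vowel to 'i'.
So hamfahsov → hamfahsoani.

hamfahsoani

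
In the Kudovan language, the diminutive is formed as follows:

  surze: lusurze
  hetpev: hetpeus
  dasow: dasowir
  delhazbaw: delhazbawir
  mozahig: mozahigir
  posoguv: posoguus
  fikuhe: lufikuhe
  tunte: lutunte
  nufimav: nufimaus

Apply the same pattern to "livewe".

"livewe" ends in -e. The stems ending in -e (tunte → lutunte, fikuhe → lufikuhe, surze → lusurze) add the prefix lu-.
The other patterns: stems ending in -v drop the final letter and add -us; stems ending in -g or -w add -ir.
So livewe → lulivewe.

lulivewe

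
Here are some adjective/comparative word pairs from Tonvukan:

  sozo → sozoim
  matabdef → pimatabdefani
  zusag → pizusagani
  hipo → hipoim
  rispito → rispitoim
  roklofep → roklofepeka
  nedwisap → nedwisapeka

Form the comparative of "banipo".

roklofep and matabdef both have last vowel 'e' yet inflect differently (roklofepeka, pimatabdefani), so the last vowel is not what conditions the rule; the final letter is.
"banipo" ends in -o. The stems ending in -o (rispito → rispitoim, sozo → sozoim, hipo → hipoim) add -im.
So banipo → banipoim.

banipoim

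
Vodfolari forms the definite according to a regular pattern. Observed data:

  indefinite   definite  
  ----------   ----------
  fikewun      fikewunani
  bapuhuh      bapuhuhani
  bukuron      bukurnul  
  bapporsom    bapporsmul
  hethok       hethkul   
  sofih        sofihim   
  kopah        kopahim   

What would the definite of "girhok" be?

girhkul

fikewun and bukuron both end in -n yet inflect differently (fikewunani, bukurnul), so the final letter is not what conditions the rule; the last vowel is.
"girhok" has last vowel 'o'. The stems whose last vowel is 'o' (bukuron → bukurnul, bapporsom → bapporsmul, hethok → hethkul) delete the last vowel and add -ul.
So girhok → girhkul.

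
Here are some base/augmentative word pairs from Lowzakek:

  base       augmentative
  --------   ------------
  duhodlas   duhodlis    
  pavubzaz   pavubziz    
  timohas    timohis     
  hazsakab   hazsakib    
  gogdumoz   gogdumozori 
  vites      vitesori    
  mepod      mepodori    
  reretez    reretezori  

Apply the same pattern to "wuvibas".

wuvibis

pavubzaz and gogdumoz both end in -z yet inflect differently (pavubziz, gogdumozori), so the final letter is not what conditions the rule; the last vowel is.
"wuvibas" has last vowel 'a'. The stems whose last vowel is 'a' (duhodlas → duhodlis, pavubzaz → pavubziz, timohas → timohis) change the last vowel to 'i'.
The other pattern: stems whose last vowel is 'e' or 'o' add -ori.
So wuvibas → wuvibis.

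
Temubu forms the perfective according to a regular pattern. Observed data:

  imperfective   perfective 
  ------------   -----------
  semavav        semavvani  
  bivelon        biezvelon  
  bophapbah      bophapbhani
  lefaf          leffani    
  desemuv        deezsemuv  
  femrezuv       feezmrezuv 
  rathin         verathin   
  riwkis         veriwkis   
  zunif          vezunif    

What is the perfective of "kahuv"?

kaezhuv

"kahuv" has last vowel 'u'. The stems whose last vowel is 'u' (femrezuv → feezmrezuv, desemuv → deezsemuv) insert -ez- after the first vowel.
The other patterns: stems whose last vowel is 'i' add the prefix ve-; stems whose last vowel is 'a' delete the last vowel and add -ani.
So kahuv → kaezhuv.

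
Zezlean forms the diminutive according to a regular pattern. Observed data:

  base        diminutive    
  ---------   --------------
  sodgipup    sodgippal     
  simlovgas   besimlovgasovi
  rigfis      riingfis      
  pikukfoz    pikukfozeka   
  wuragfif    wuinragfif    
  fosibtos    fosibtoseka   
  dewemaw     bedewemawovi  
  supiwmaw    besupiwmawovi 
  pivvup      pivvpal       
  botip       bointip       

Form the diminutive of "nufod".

nufodeka

rigfis and fosibtos both end in -s yet inflect differently (riingfis, fosibtoseka), so the final letter is not what conditions the rule; the last vowel is.
"nufod" has last vowel 'o'. The stems whose last vowel is 'o' (pikukfoz → pikukfozeka, fosibtos → fosibtoseka) add -eka.
So nufod → nufodeka.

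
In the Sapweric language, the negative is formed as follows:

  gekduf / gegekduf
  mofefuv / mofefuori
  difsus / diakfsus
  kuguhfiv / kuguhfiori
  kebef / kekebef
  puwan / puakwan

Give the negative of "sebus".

mofefuv and difsus both have last vowel 'u' yet inflect differently (mofefuori, diakfsus), so the last vowel is not what conditions the rule; the final letter is.
"sebus" ends in -s. The one such stem in the data (difsus → diakfsus) inserts -ak- after the first vowel (as does puwan), so the same rule applies.
The other patterns: stems ending in -v drop the final letter and add -ori; stems ending in -f repeat the first consonant+vowel as a prefix.
So sebus → seakbus.

seakbus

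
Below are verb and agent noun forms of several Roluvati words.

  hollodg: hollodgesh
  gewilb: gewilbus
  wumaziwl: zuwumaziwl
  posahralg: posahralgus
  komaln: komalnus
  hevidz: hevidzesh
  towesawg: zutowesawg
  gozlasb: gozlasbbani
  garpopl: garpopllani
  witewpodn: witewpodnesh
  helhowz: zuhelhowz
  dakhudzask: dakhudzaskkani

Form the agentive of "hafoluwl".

zuhafoluwl

posahralg and towesawg both end in -g yet inflect differently (posahralgus, zutowesawg), so the final letter is not what conditions the rule; the second-to-last letter is.
"hafoluwl" has second-to-last letter 'w'. The stems whose second-to-last letter is 'w' (towesawg → zutowesawg, wumaziwl → zuwumaziwl, helhowz → zuhelhowz) add the prefix zu-.
The other patterns: stems whose second-to-last letter is 'l' add -us; stems whose second-to-last letter is 'd' add -esh; stems whose second-to-last letter is 'p' or 's' double the final consonant and add -ani.
So hafoluwl → zuhafoluwl.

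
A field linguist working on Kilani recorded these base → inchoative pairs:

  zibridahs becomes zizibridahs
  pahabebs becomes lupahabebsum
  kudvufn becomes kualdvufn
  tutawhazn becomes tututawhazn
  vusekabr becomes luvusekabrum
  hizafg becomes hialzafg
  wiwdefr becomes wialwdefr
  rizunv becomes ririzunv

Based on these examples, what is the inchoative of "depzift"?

dealpzift

wiwdefr and vusekabr both end in -r yet inflect differently (wialwdefr, luvusekabrum), so the final letter is not what conditions the rule; the second-to-last letter is.
"depzift" has second-to-last letter 'f'. The stems whose second-to-last letter is 'f' (wiwdefr → wialwdefr, hizafg → hialzafg, kudvufn → kualdvufn) insert -al- after the first vowel.
So depzift → dealpzift.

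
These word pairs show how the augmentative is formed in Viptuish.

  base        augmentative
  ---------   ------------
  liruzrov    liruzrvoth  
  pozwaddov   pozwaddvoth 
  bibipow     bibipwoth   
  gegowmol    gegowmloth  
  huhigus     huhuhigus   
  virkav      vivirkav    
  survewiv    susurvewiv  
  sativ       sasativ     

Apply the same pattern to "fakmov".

fakmvoth

liruzrov and virkav both end in -v yet inflect differently (liruzrvoth, vivirkav), so the final letter is not what conditions the rule; the last vowel is.
"fakmov" has last vowel 'o'. The stems whose last vowel is 'o' (liruzrov → liruzrvoth, pozwaddov → pozwaddvoth, bibipow → bibipwoth) delete the last vowel and add -oth.
So fakmov → fakmvoth.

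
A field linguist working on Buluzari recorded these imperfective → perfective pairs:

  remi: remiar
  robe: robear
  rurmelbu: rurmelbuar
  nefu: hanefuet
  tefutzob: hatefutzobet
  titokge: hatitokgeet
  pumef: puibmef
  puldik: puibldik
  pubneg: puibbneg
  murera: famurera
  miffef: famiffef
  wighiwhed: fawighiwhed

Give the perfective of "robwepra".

robwepraar

"robwepra" begins with r-. The stems beginning with r- (remi → remiar, robe → robear, rurmelbu → rurmelbuar) add -ar.
The other patterns: stems beginning with n- or t- add ha- … -et around the stem; stems beginning with p- insert -ib- after the first vowel; stems beginning with m- or w- add the prefix fa-.
So robwepra → robwepraar.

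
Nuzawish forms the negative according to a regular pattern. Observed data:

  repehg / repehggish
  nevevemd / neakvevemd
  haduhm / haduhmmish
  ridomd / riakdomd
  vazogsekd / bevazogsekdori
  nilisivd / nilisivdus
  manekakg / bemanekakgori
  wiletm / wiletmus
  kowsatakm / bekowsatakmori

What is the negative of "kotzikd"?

"kotzikd" has second-to-last letter 'k'. The stems whose second-to-last letter is 'k' (kowsatakm → bekowsatakmori, manekakg → bemanekakgori, vazogsekd → bevazogsekdori) add be- … -ori around the stem.
The other patterns: stems whose second-to-last letter is 'm' insert -ak- after the first vowel; stems whose second-to-last letter is 'h' double the final consonant and add -ish; stems whose second-to-last letter is 't' or 'v' add -us.
So kotzikd → bekotzikdori.

bekotzikdori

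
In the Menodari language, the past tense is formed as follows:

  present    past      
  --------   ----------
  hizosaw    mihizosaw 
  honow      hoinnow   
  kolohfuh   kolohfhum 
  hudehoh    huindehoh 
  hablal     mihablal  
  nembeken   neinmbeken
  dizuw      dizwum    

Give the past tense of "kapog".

kainpog

hizosaw and dizuw both end in -w yet inflect differently (mihizosaw, dizwum), so the final letter is not what conditions the rule; the last vowel is.
"kapog" has last vowel 'o'. The stems whose last vowel is 'o' (hudehoh → huindehoh, honow → hoinnow) insert -in- after the first vowel.
So kapog → kainpog.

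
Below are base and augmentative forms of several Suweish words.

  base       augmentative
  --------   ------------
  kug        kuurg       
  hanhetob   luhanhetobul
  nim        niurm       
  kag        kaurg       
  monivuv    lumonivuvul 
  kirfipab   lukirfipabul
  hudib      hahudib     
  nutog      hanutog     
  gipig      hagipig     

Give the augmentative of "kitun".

"kitun" has 2 vowels. The stems with 2 vowels (hudib → hahudib, nutog → hanutog, gipig → hagipig) add the prefix ha-.
The other patterns: stems with 1 vowel insert -ur- after the first vowel; stems with 3 vowels add lu- … -ul around the stem.
So kitun → hakitun.

hakitun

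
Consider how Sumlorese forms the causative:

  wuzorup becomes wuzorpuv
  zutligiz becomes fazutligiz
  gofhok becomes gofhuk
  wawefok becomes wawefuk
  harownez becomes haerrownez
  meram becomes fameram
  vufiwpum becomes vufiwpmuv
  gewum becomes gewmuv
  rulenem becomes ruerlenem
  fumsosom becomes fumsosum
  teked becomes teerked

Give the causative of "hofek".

hoerfek

"hofek" has last vowel 'e'. The stems whose last vowel is 'e' (rulenem → ruerlenem, teked → teerked, harownez → haerrownez) insert -er- after the first vowel.
So hofek → hoerfek.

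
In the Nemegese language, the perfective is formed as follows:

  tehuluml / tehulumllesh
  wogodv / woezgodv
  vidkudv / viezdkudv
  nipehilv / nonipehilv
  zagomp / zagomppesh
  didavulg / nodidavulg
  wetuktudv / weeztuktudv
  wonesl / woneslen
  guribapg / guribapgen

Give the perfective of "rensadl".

guribapg and didavulg both end in -g yet inflect differently (guribapgen, nodidavulg), so the final letter is not what conditions the rule; the second-to-last letter is.
"rensadl" has second-to-last letter 'd'. The stems whose second-to-last letter is 'd' (wogodv → woezgodv, wetuktudv → weeztuktudv, vidkudv → viezdkudv) insert -ez- after the first vowel.
So rensadl → reeznsadl.

reeznsadl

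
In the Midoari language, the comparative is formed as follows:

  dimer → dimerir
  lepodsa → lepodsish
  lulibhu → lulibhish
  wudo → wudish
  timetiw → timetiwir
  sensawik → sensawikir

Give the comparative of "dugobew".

lulibhu and timetiw both have 3 vowels yet inflect differently (lulibhish, timetiwir), so the number of vowels is not what conditions the rule; whether the stem ends in a vowel or a consonant is.
"dugobew" ends in a consonant. The stems ending in a consonant (timetiw → timetiwir, sensawik → sensawikir, dimer → dimerir) add -ir.
The other pattern: stems ending in a vowel drop the final letter and add -ish.
So dugobew → dugobewir.

dugobewir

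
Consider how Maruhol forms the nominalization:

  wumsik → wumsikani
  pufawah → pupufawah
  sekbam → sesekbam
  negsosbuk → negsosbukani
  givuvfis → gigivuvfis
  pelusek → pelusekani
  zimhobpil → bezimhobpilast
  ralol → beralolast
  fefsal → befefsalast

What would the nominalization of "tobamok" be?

wumsik and zimhobpil both have last vowel 'i' yet inflect differently (wumsikani, bezimhobpilast), so the last vowel is not what conditions the rule; the final letter is.
"tobamok" ends in -k. The stems ending in -k (negsosbuk → negsosbukani, wumsik → wumsikani, pelusek → pelusekani) add -ani.
So tobamok → tobamokani.

tobamokani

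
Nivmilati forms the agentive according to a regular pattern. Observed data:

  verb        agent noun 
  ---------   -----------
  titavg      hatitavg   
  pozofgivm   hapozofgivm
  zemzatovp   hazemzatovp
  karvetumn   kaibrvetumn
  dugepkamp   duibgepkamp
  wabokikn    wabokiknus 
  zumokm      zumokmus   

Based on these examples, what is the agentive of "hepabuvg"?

"hepabuvg" has second-to-last letter 'v'. The stems whose second-to-last letter is 'v' (titavg → hatitavg, pozofgivm → hapozofgivm, zemzatovp → hazemzatovp) add the prefix ha-.
So hepabuvg → hahepabuvg.

hahepabuvg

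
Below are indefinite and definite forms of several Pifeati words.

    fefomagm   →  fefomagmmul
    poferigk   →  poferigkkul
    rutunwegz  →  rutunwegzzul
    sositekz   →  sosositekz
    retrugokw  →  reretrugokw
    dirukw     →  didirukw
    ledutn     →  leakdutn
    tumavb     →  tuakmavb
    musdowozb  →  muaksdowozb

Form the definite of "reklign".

rutunwegz and sositekz both end in -z yet inflect differently (rutunwegzzul, sosositekz), so the final letter is not what conditions the rule; the second-to-last letter is.
"reklign" has second-to-last letter 'g'. The stems whose second-to-last letter is 'g' (fefomagm → fefomagmmul, poferigk → poferigkkul, rutunwegz → rutunwegzzul) double the final consonant and add -ul.
The other patterns: stems whose second-to-last letter is 'k' repeat the first consonant+vowel as a prefix; stems whose second-to-last letter is 't', 'v' or 'z' insert -ak- after the first vowel.
So reklign → reklignnul.

reklignnul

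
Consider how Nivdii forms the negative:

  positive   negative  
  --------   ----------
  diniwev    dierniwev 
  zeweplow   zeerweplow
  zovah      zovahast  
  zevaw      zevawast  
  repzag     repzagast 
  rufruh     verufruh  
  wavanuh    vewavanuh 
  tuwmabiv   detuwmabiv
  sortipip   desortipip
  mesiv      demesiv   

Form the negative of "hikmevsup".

vehikmevsup

zeweplow and zevaw both end in -w yet inflect differently (zeerweplow, zevawast), so the final letter is not what conditions the rule; the last vowel is.
"hikmevsup" has last vowel 'u'. The stems whose last vowel is 'u' (rufruh → verufruh, wavanuh → vewavanuh) add the prefix ve-.
The other patterns: stems whose last vowel is 'e' or 'o' insert -er- after the first vowel; stems whose last vowel is 'a' add -ast; stems whose last vowel is 'i' add the prefix de-.
So hikmevsup → vehikmevsup.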